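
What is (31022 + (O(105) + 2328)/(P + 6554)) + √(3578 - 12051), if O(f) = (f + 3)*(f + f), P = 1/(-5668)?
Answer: 1152549203906/37148071 + I*√8473 ≈ 31026.0 + 92.049*I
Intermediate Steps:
P = -1/5668 ≈ -0.00017643
O(f) = 2*f*(3 + f) (O(f) = (3 + f)*(2*f) = 2*f*(3 + f))
(31022 + (O(105) + 2328)/(P + 6554)) + √(3578 - 12051) = (31022 + (2*105*(3 + 105) + 2328)/(-1/5668 + 6554)) + √(3578 - 12051) = (31022 + (2*105*108 + 2328)/(37148071/5668)) + √(-8473) = (31022 + (22680 + 2328)*(5668/37148071)) + I*√8473 = (31022 + 25008*(5668/37148071)) + I*√8473 = (31022 + 141745344/37148071) + I*√8473 = 1152549203906/37148071 + I*√8473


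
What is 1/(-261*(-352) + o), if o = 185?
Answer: 1/92057 ≈ 1.0863e-5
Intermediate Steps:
1/(-261*(-352) + o) = 1/(-261*(-352) + 185) = 1/(91872 + 185) = 1/92057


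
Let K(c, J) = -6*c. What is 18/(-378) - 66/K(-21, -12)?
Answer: -4/7 ≈ -0.57143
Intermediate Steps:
18/(-378) - 66/K(-21, -12) = 18/(-378) - 66/((-6*(-21))) = 18*(-1/378) - 66/126 = -1/21 - 66*1/126 = -1/21 - 11/21 = -4/7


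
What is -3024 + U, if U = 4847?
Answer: 1823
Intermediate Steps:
-3024 + U = -3024 + 4847 = 1823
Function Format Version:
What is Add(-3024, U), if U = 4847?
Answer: 1823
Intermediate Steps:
Add(-3024, U) = Add(-3024, 4847) = 1823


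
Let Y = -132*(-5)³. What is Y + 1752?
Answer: 18252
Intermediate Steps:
Y = 16500 (Y = -132*(-125) = 16500)
Y + 1752 = 16500 + 1752 = 18252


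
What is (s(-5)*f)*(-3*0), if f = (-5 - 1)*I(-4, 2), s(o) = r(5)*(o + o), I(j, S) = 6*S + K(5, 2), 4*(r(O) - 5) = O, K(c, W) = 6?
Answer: 0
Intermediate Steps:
r(O) = 5 + O/4
I(j, S) = 6 + 6*S (I(j, S) = 6*S + 6 = 6 + 6*S)
s(o) = 25*o/2 (s(o) = (5 + (1/4)*5)*(o + o) = (5 + 5/4)*(2*o) = 25*(2*o)/4 = 25*o/2)
f = -108 (f = (-5 - 1)*(6 + 6*2) = -6*(6 + 12) = -6*18 = -108)
(s(-5)*f)*(-3*0) = (((25/2)*(-5))*(-108))*(-3*0) = -125/2*(-108)*0 = 6750*0 = 0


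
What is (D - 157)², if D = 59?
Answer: 9604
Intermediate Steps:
(D - 157)² = (59 - 157)² = (-98)² = 9604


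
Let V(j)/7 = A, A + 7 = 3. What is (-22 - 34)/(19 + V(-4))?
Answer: 56/9 ≈ 6.2222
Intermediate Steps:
A = -4 (A = -7 + 3 = -4)
V(j) = -28 (V(j) = 7*(-4) = -28)
(-22 - 34)/(19 + V(-4)) = (-22 - 34)/(19 - 28) = -56/(-9) = -⅑*(-56) = 56/9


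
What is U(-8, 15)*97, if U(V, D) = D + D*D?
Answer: 23280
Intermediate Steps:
U(V, D) = D + D²
U(-8, 15)*97 = (15*(1 + 15))*97 = (15*16)*97 = 240*97 = 23280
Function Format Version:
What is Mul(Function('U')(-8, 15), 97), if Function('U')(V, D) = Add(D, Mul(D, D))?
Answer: 23280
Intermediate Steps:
Function('U')(V, D) = Add(D, Pow(D, 2))
Mul(Function('U')(-8, 15), 97) = Mul(Mul(15, Add(1, 15)), 97) = Mul(Mul(15, 16), 97) = Mul(240, 97) = 23280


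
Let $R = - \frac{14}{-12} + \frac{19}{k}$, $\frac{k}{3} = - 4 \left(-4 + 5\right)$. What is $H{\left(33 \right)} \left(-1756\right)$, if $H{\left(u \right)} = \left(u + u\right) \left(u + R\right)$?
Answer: $-3776278$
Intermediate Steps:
$k = -12$ ($k = 3 \left(- 4 \left(-4 + 5\right)\right) = 3 \left(\left(-4\right) 1\right) = 3 \left(-4\right) = -12$)
$R = - \frac{5}{12}$ ($R = - \frac{14}{-12} + \frac{19}{-12} = \left(-14\right) \left(- \frac{1}{12}\right) + 19 \left(- \frac{1}{12}\right) = \frac{7}{6} - \frac{19}{12} = - \frac{5}{12} \approx -0.41667$)
$H{\left(u \right)} = 2 u \left(- \frac{5}{12} + u\right)$ ($H{\left(u \right)} = \left(u + u\right) \left(u - \frac{5}{12}\right) = 2 u \left(- \frac{5}{12} + u\right)$)
$H{\left(33 \right)} \left(-1756\right) = \frac{1}{6} \cdot 33 \left(-5 + 12 \cdot 33\right) \left(-1756\right) = \frac{1}{6} \cdot 33 \left(-5 + 396\right) \left(-1756\right) = \frac{1}{6} \cdot 33 \cdot 391 \left(-1756\right) = \frac{4301}{2} \left(-1756\right) = -3776278$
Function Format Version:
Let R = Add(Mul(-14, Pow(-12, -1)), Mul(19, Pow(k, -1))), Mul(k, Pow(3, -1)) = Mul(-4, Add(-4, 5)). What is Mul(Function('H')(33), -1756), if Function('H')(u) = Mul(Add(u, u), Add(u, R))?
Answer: -3776278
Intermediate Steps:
k = -12 (k = Mul(3, Mul(-4, Add(-4, 5))) = Mul(3, Mul(-4, 1)) = Mul(3, -4) = -12)
R = Rational(-5, 12) (R = Add(Mul(-14, Pow(-12, -1)), Mul(19, Pow(-12, -1))) = Add(Mul(-14, Rational(-1, 12)), Mul(19, Rational(-1, 12))) = Add(Rational(7, 6), Rational(-19, 12)) = Rational(-5, 12) ≈ -0.41667)
Function('H')(u) = Mul(2, u, Add(Rational(-5, 12), u)) (Function('H')(u) = Mul(Add(u, u), Add(u, Rational(-5, 12))) = Mul(Mul(2, u), Add(Rational(-5, 12), u)) = Mul(2, u, Add(Rational(-5, 12), u)))
Mul(Function('H')(33), -1756) = Mul(Mul(Rational(1, 6), 33, Add(-5, Mul(12, 33))), -1756) = Mul(Mul(Rational(1, 6), 33, Add(-5, 396)), -1756) = Mul(Mul(Rational(1, 6), 33, 391), -1756) = Mul(Rational(4301, 2), -1756) = -3776278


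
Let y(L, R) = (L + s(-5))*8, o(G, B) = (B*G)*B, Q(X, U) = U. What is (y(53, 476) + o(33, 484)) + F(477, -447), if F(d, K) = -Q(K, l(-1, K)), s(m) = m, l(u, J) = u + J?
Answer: 7731280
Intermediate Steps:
l(u, J) = J + u
o(G, B) = G*B**2
F(d, K) = 1 - K (F(d, K) = -(K - 1) = -(-1 + K) = 1 - K)
y(L, R) = -40 + 8*L (y(L, R) = (L - 5)*8 = (-5 + L)*8 = -40 + 8*L)
(y(53, 476) + o(33, 484)) + F(477, -447) = ((-40 + 8*53) + 33*484**2) + (1 - 1*(-447)) = ((-40 + 424) + 33*234256) + (1 + 447) = (384 + 7730448) + 448 = 7730832 + 448 = 7731280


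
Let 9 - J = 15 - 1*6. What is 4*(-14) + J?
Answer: -56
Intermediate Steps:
J = 0 (J = 9 - (15 - 1*6) = 9 - (15 - 6) = 9 - 1*9 = 9 - 9 = 0)
4*(-14) + J = 4*(-14) + 0 = -56 + 0 = -56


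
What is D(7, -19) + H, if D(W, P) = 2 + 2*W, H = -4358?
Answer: -4342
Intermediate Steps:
D(7, -19) + H = (2 + 2*7) - 4358 = (2 + 14) - 4358 = 16 - 4358 = -4342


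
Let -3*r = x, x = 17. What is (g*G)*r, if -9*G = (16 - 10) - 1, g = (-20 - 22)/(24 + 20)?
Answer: -595/198 ≈ -3.0051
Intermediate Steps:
r = -17/3 (r = -⅓*17 = -17/3 ≈ -5.6667)
g = -21/22 (g = -42/44 = -42*1/44 = -21/22 ≈ -0.95455)
G = -5/9 (G = -((16 - 10) - 1)/9 = -(6 - 1)/9 = -⅑*5 = -5/9 ≈ -0.55556)
(g*G)*r = -21/22*(-5/9)*(-17/3) = (35/66)*(-17/3) = -595/198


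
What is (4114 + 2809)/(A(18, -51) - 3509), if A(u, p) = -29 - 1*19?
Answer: -6923/3557 ≈ -1.9463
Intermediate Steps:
A(u, p) = -48 (A(u, p) = -29 - 19 = -48)
(4114 + 2809)/(A(18, -51) - 3509) = (4114 + 2809)/(-48 - 3509) = 6923/(-3557) = 6923*(-1/3557) = -6923/3557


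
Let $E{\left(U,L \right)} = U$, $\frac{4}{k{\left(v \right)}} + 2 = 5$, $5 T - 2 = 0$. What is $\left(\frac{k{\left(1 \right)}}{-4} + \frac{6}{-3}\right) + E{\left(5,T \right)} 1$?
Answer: $\frac{8}{3} \approx 2.6667$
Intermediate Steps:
$T = \frac{2}{5}$ ($T = \frac{2}{5} + \frac{1}{5} \cdot 0 = \frac{2}{5} + 0 = \frac{2}{5} \approx 0.4$)
$k{\left(v \right)} = \frac{4}{3}$ ($k{\left(v \right)} = \frac{4}{-2 + 5} = \frac{4}{3}$)
$\left(\frac{k{\left(1 \right)}}{-4} + \frac{6}{-3}\right) + E{\left(5,T \right)} 1 = \left(\frac{4}{3 \left(-4\right)} + \frac{6}{-3}\right) + 5 \cdot 1 = \left(\frac{4}{3} \left(- \frac{1}{4}\right) + 6 \left(- \frac{1}{3}\right)\right) + 5 = \left(- \frac{1}{3} - 2\right) + 5 = - \frac{7}{3} + 5 = \frac{8}{3}$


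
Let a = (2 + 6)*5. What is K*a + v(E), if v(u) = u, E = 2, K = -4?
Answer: -158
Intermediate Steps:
a = 40 (a = 8*5 = 40)
K*a + v(E) = -4*40 + 2 = -160 + 2 = -158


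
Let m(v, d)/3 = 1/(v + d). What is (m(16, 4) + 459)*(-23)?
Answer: -211209/20 ≈ -10560.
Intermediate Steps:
m(v, d) = 3/(d + v) (m(v, d) = 3/(v + d) = 3/(d + v))
(m(16, 4) + 459)*(-23) = (3/(4 + 16) + 459)*(-23) = (3/20 + 459)*(-23) = (9183/20)*(-23) = -211209/20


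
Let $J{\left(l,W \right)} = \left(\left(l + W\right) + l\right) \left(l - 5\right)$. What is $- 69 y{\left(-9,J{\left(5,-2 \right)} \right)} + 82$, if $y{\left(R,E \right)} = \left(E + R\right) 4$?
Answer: $2566$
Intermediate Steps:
$J{\left(l,W \right)} = \left(-5 + l\right) \left(W + 2 l\right)$ ($J{\left(l,W \right)} = \left(\left(W + l\right) + l\right) \left(-5 + l\right) = \left(W + 2 l\right) \left(-5 + l\right) = \left(-5 + l\right) \left(W + 2 l\right)$)
$y{\left(R,E \right)} = 4 E + 4 R$
$- 69 y{\left(-9,J{\left(5,-2 \right)} \right)} + 82 = - 69 \left(4 \left(\left(-10\right) 5 - -10 + 2 \cdot 5^{2} - 10\right) + 4 \left(-9\right)\right) + 82 = - 69 \left(4 \left(-50 + 10 + 2 \cdot 25 - 10\right) - 36\right) + 82 = - 69 \left(4 \left(-50 + 10 + 50 - 10\right) - 36\right) + 82 = - 69 \left(4 \cdot 0 - 36\right) + 82 = - 69 \left(0 - 36\right) + 82 = \left(-69\right) \left(-36\right) + 82 = 2484 + 82 = 2566$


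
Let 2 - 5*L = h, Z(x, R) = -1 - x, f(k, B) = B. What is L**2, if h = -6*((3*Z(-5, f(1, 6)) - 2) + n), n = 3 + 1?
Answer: 7396/25 ≈ 295.84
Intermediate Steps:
n = 4
h = -84 (h = -6*((3*(-1 - 1*(-5)) - 2) + 4) = -6*((3*(-1 + 5) - 2) + 4) = -6*((3*4 - 2) + 4) = -6*((12 - 2) + 4) = -6*(10 + 4) = -6*14 = -84)
L = 86/5 (L = 2/5 - 1/5*(-84) = 2/5 + 84/5 = 86/5 ≈ 17.200)
L**2 = (86/5)**2 = 7396/25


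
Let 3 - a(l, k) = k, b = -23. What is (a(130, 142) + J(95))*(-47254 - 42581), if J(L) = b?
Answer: 14553270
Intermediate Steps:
a(l, k) = 3 - k
J(L) = -23
(a(130, 142) + J(95))*(-47254 - 42581) = ((3 - 1*142) - 23)*(-47254 - 42581) = ((3 - 142) - 23)*(-89835) = (-139 - 23)*(-89835) = -162*(-89835) = 14553270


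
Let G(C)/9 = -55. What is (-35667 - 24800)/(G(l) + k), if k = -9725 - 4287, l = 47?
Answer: 60467/14507 ≈ 4.1681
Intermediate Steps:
G(C) = -495 (G(C) = 9*(-55) = -495)
k = -14012
(-35667 - 24800)/(G(l) + k) = (-35667 - 24800)/(-495 - 14012) = -60467/(-14507) = -60467*(-1/14507) = 60467/14507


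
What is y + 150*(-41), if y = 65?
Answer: -6085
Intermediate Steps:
y + 150*(-41) = 65 + 150*(-41) = 65 - 6150 = -6085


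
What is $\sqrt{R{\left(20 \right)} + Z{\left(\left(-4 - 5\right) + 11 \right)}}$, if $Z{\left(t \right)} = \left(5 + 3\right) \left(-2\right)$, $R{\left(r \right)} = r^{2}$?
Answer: $8 \sqrt{6} \approx 19.596$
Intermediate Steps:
$Z{\left(t \right)} = -16$ ($Z{\left(t \right)} = 8 \left(-2\right) = -16$)
$\sqrt{R{\left(20 \right)} + Z{\left(\left(-4 - 5\right) + 11 \right)}} = \sqrt{20^{2} - 16} = \sqrt{400 - 16} = \sqrt{384} = 8 \sqrt{6}$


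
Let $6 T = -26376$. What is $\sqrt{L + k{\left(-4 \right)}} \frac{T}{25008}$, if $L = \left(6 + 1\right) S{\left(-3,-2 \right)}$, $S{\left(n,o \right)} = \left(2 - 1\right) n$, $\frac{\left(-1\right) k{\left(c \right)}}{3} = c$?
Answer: $- \frac{1099 i}{2084} \approx - 0.52735 i$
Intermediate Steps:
$T = -4396$ ($T = \frac{1}{6} \left(-26376\right) = -4396$)
$k{\left(c \right)} = - 3 c$
$S{\left(n,o \right)} = n$ ($S{\left(n,o \right)} = 1 n = n$)
$L = -21$ ($L = \left(6 + 1\right) \left(-3\right) = 7 \left(-3\right) = -21$)
$\sqrt{L + k{\left(-4 \right)}} \frac{T}{25008} = \sqrt{-21 - -12} \left(- \frac{4396}{25008}\right) = \sqrt{-21 + 12} \left(\left(-4396\right) \frac{1}{25008}\right) = \sqrt{-9} \left(- \frac{1099}{6252}\right) = 3 i \left(- \frac{1099}{6252}\right) = - \frac{1099 i}{2084}$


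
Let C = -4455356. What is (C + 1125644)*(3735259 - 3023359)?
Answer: -2370421972800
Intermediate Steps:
(C + 1125644)*(3735259 - 3023359) = (-4455356 + 1125644)*(3735259 - 3023359) = -3329712*711900 = -2370421972800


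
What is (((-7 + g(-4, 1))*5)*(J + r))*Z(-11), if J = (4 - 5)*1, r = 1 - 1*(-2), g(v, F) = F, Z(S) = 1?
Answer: -60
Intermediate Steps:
r = 3 (r = 1 + 2 = 3)
J = -1 (J = -1*1 = -1)
(((-7 + g(-4, 1))*5)*(J + r))*Z(-11) = (((-7 + 1)*5)*(-1 + 3))*1 = (-6*5*2)*1 = -30*2*1 = -60*1 = -60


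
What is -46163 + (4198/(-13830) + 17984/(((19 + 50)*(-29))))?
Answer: -212960688868/4612305 ≈ -46172.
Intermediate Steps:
-46163 + (4198/(-13830) + 17984/(((19 + 50)*(-29)))) = -46163 + (4198*(-1/13830) + 17984/((69*(-29)))) = -46163 + (-2099/6915 + 17984/(-2001)) = -46163 + (-2099/6915 + 17984*(-1/2001)) = -46163 + (-2099/6915 - 17984/2001) = -46163 - 42853153/4612305 = -212960688868/4612305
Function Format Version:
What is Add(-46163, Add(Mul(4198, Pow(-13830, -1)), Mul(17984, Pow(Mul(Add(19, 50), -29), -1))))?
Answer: Rational(-212960688868, 4612305) ≈ -46172.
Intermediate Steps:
Add(-46163, Add(Mul(4198, Pow(-13830, -1)), Mul(17984, Pow(Mul(Add(19, 50), -29), -1)))) = Add(-46163, Add(Mul(4198, Rational(-1, 13830)), Mul(17984, Pow(Mul(69, -29), -1)))) = Add(-46163, Add(Rational(-2099, 6915), Mul(17984, Pow(-2001, -1)))) = Add(-46163, Add(Rational(-2099, 6915), Mul(17984, Rational(-1, 2001)))) = Add(-46163, Add(Rational(-2099, 6915), Rational(-17984, 2001))) = Add(-46163, Rational(-42853153, 4612305)) = Rational(-212960688868, 4612305)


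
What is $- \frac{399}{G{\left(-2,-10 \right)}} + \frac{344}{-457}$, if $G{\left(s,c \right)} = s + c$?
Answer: $\frac{59405}{1828} \approx 32.497$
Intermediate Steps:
$G{\left(s,c \right)} = c + s$
$- \frac{399}{G{\left(-2,-10 \right)}} + \frac{344}{-457} = - \frac{399}{-10 - 2} + \frac{344}{-457} = - \frac{399}{-12} + 344 \left(- \frac{1}{457}\right) = \left(-399\right) \left(- \frac{1}{12}\right) - \frac{344}{457} = \frac{133}{4} - \frac{344}{457} = \frac{59405}{1828}$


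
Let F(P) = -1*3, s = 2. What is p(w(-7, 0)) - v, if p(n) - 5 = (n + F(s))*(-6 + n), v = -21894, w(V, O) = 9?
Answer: 21917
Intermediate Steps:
F(P) = -3
p(n) = 5 + (-6 + n)*(-3 + n) (p(n) = 5 + (n - 3)*(-6 + n) = 5 + (-3 + n)*(-6 + n) = 5 + (-6 + n)*(-3 + n))
p(w(-7, 0)) - v = (23 + 9² - 9*9) - 1*(-21894) = (23 + 81 - 81) + 21894 = 23 + 21894 = 21917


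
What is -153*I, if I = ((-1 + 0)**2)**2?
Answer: -153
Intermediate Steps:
I = 1 (I = ((-1)**2)**2 = 1**2 = 1)
-153*I = -153*1 = -153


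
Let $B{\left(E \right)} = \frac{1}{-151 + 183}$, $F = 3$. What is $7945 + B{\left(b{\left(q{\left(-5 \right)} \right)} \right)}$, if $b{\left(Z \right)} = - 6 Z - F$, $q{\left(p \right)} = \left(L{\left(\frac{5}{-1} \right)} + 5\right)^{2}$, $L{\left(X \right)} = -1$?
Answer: $\frac{254241}{32} \approx 7945.0$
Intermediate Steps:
$q{\left(p \right)} = 16$ ($q{\left(p \right)} = \left(-1 + 5\right)^{2} = 4^{2} = 16$)
$b{\left(Z \right)} = -3 - 6 Z$ ($b{\left(Z \right)} = - 6 Z - 3 = -3 - 6 Z$)
$B{\left(E \right)} = \frac{1}{32}$
$7945 + B{\left(b{\left(q{\left(-5 \right)} \right)} \right)} = 7945 + \frac{1}{32} = \frac{254241}{32}$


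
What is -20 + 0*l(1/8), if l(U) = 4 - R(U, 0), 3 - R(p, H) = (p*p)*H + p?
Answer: -20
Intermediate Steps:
R(p, H) = 3 - p - H*p² (R(p, H) = 3 - ((p*p)*H + p) = 3 - (p²*H + p) = 3 - (H*p² + p) = 3 - (p + H*p²) = 3 + (-p - H*p²) = 3 - p - H*p²)
l(U) = 1 + U (l(U) = 4 - (3 - U - 1*0*U²) = 4 - (3 - U + 0) = 4 - (3 - U) = 4 + (-3 + U) = 1 + U)
-20 + 0*l(1/8) = -20 + 0*(1 + 1/8) = -20 + 0*(1 + ⅛) = -20 + 0*(9/8) = -20 + 0 = -20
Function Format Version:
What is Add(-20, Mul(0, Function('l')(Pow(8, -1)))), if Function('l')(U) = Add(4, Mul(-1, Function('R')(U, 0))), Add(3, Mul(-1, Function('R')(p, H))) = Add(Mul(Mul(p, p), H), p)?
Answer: -20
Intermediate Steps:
Function('R')(p, H) = Add(3, Mul(-1, p), Mul(-1, H, Pow(p, 2))) (Function('R')(p, H) = Add(3, Mul(-1, Add(Mul(Mul(p, p), H), p))) = Add(3, Mul(-1, Add(Mul(Pow(p, 2), H), p))) = Add(3, Mul(-1, Add(Mul(H, Pow(p, 2)), p))) = Add(3, Mul(-1, Add(p, Mul(H, Pow(p, 2))))) = Add(3, Add(Mul(-1, p), Mul(-1, H, Pow(p, 2)))) = Add(3, Mul(-1, p), Mul(-1, H, Pow(p, 2))))
Function('l')(U) = Add(1, U) (Function('l')(U) = Add(4, Mul(-1, Add(3, Mul(-1, U), Mul(-1, 0, Pow(U, 2))))) = Add(4, Mul(-1, Add(3, Mul(-1, U), 0))) = Add(4, Mul(-1, Add(3, Mul(-1, U)))) = Add(4, Add(-3, U)) = Add(1, U))
Add(-20, Mul(0, Function('l')(Pow(8, -1)))) = Add(-20, Mul(0, Add(1, Pow(8, -1)))) = Add(-20, Mul(0, Add(1, Rational(1, 8)))) = Add(-20, Mul(0, Rational(9, 8))) = Add(-20, 0) = -20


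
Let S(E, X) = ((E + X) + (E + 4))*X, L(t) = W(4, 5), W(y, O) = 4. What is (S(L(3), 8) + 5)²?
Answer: 27225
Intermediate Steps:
L(t) = 4
S(E, X) = X*(4 + X + 2*E) (S(E, X) = ((E + X) + (4 + E))*X = (4 + X + 2*E)*X = X*(4 + X + 2*E))
(S(L(3), 8) + 5)² = (8*(4 + 8 + 2*4) + 5)² = (8*(4 + 8 + 8) + 5)² = (8*20 + 5)² = (160 + 5)² = 165² = 27225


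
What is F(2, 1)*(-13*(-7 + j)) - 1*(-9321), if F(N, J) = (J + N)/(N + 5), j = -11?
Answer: 65949/7 ≈ 9421.3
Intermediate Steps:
F(N, J) = (J + N)/(5 + N)
F(2, 1)*(-13*(-7 + j)) - 1*(-9321) = ((1 + 2)/(5 + 2))*(-13*(-7 - 11)) - 1*(-9321) = (3/7)*(-13*(-18)) + 9321 = ((1/7)*3)*234 + 9321 = (3/7)*234 + 9321 = 702/7 + 9321 = 65949/7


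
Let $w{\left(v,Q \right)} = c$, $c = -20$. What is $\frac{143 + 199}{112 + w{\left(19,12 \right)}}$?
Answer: $\frac{171}{46} \approx 3.7174$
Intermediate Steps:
$w{\left(v,Q \right)} = -20$
$\frac{143 + 199}{112 + w{\left(19,12 \right)}} = \frac{143 + 199}{112 - 20} = \frac{342}{92} = 342 \cdot \frac{1}{92} = \frac{171}{46}$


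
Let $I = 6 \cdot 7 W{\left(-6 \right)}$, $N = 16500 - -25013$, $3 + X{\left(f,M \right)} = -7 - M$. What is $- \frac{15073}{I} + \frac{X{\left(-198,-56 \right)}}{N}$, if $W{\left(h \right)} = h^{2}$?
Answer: $- \frac{625655897}{62767656} \approx -9.9678$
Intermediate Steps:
$X{\left(f,M \right)} = -10 - M$ ($X{\left(f,M \right)} = -3 - \left(7 + M\right) = -10 - M$)
$N = 41513$ ($N = 16500 + 25013 = 41513$)
$I = 1512$ ($I = 6 \cdot 7 \left(-6\right)^{2} = 42 \cdot 36 = 1512$)
$- \frac{15073}{I} + \frac{X{\left(-198,-56 \right)}}{N} = - \frac{15073}{1512} + \frac{-10 - -56}{41513} = \left(-15073\right) \frac{1}{1512} + \left(-10 + 56\right) \frac{1}{41513} = - \frac{15073}{1512} + 46 \cdot \frac{1}{41513} = - \frac{15073}{1512} + \frac{46}{41513} = - \frac{625655897}{62767656}$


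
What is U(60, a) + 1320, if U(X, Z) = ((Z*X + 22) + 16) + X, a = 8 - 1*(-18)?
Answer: 2978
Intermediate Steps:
a = 26 (a = 8 + 18 = 26)
U(X, Z) = 38 + X + X*Z (U(X, Z) = ((X*Z + 22) + 16) + X = ((22 + X*Z) + 16) + X = (38 + X*Z) + X = 38 + X + X*Z)
U(60, a) + 1320 = (38 + 60 + 60*26) + 1320 = (38 + 60 + 1560) + 1320 = 1658 + 1320 = 2978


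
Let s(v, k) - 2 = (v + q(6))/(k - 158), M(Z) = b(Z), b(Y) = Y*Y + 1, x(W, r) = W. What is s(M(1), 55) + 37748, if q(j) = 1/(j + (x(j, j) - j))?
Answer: 23329487/618 ≈ 37750.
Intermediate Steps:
q(j) = 1/j (q(j) = 1/(j + (j - j)) = 1/(j + 0) = 1/j)
b(Y) = 1 + Y² (b(Y) = Y² + 1 = 1 + Y²)
M(Z) = 1 + Z²
s(v, k) = 2 + (⅙ + v)/(-158 + k) (s(v, k) = 2 + (v + 1/6)/(k - 158) = 2 + (v + ⅙)/(-158 + k) = 2 + (⅙ + v)/(-158 + k))
s(M(1), 55) + 37748 = (-1895/6 + (1 + 1²) + 2*55)/(-158 + 55) + 37748 = (-1895/6 + (1 + 1) + 110)/(-103) + 37748 = -(-1895/6 + 2 + 110)/103 + 37748 = -1/103*(-1223/6) + 37748 = 1223/618 + 37748 = 23329487/618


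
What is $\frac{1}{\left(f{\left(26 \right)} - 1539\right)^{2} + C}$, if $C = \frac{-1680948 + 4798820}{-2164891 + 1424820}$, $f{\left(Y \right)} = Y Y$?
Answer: $\frac{740071}{551178820727} \approx 1.3427 \cdot 10^{-6}$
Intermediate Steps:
$f{\left(Y \right)} = Y^{2}$
$C = - \frac{3117872}{740071}$ ($C = \frac{3117872}{-740071} = 3117872 \left(- \frac{1}{740071}\right) = - \frac{3117872}{740071} \approx -4.2129$)
$\frac{1}{\left(f{\left(26 \right)} - 1539\right)^{2} + C} = \frac{1}{\left(26^{2} - 1539\right)^{2} - \frac{3117872}{740071}} = \frac{1}{\left(676 - 1539\right)^{2} - \frac{3117872}{740071}} = \frac{1}{\left(-863\right)^{2} - \frac{3117872}{740071}} = \frac{1}{744769 - \frac{3117872}{740071}} = \frac{1}{\frac{551178820727}{740071}} = \frac{740071}{551178820727}$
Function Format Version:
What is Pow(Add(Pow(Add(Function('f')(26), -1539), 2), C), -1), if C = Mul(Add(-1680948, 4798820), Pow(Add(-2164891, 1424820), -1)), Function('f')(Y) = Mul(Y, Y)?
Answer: Rational(740071, 551178820727) ≈ 1.3427e-6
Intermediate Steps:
Function('f')(Y) = Pow(Y, 2)
C = Rational(-3117872, 740071) (C = Mul(3117872, Pow(-740071, -1)) = Mul(3117872, Rational(-1, 740071)) = Rational(-3117872, 740071) ≈ -4.2129)
Pow(Add(Pow(Add(Function('f')(26), -1539), 2), C), -1) = Pow(Add(Pow(Add(Pow(26, 2), -1539), 2), Rational(-3117872, 740071)), -1) = Pow(Add(Pow(Add(676, -1539), 2), Rational(-3117872, 740071)), -1) = Pow(Add(Pow(-863, 2), Rational(-3117872, 740071)), -1) = Pow(Add(744769, Rational(-3117872, 740071)), -1) = Pow(Rational(551178820727, 740071), -1) = Rational(740071, 551178820727)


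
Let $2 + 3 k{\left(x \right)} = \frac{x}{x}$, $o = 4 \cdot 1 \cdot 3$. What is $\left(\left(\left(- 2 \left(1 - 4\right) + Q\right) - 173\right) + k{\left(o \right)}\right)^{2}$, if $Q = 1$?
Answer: $\frac{249001}{9} \approx 27667.0$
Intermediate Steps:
$o = 12$ ($o = 4 \cdot 3 = 12$)
$k{\left(x \right)} = - \frac{1}{3}$ ($k{\left(x \right)} = - \frac{2}{3} + \frac{x \frac{1}{x}}{3} = - \frac{2}{3} + \frac{1}{3} \cdot 1 = - \frac{2}{3} + \frac{1}{3} = - \frac{1}{3}$)
$\left(\left(\left(- 2 \left(1 - 4\right) + Q\right) - 173\right) + k{\left(o \right)}\right)^{2} = \left(\left(\left(- 2 \left(1 - 4\right) + 1\right) - 173\right) - \frac{1}{3}\right)^{2} = \left(\left(\left(\left(-2\right) \left(-3\right) + 1\right) - 173\right) - \frac{1}{3}\right)^{2} = \left(\left(\left(6 + 1\right) - 173\right) - \frac{1}{3}\right)^{2} = \left(\left(7 - 173\right) - \frac{1}{3}\right)^{2} = \left(-166 - \frac{1}{3}\right)^{2} = \left(- \frac{499}{3}\right)^{2} = \frac{249001}{9}$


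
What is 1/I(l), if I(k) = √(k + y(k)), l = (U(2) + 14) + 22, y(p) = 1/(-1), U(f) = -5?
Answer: √30/30 ≈ 0.18257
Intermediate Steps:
y(p) = -1
l = 31 (l = (-5 + 14) + 22 = 9 + 22 = 31)
I(k) = √(-1 + k) (I(k) = √(k - 1) = √(-1 + k))
1/I(l) = 1/(√(-1 + 31)) = 1/(√30) = √30/30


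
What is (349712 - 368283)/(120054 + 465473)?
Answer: -18571/585527 ≈ -0.031717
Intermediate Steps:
(349712 - 368283)/(120054 + 465473) = -18571/585527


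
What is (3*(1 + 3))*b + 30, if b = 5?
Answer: 90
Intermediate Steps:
(3*(1 + 3))*b + 30 = (3*(1 + 3))*5 + 30 = (3*4)*5 + 30 = 12*5 + 30 = 60 + 30 = 90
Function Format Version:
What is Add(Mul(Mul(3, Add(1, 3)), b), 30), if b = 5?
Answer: 90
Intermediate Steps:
Add(Mul(Mul(3, Add(1, 3)), b), 30) = Add(Mul(Mul(3, Add(1, 3)), 5), 30) = Add(Mul(Mul(3, 4), 5), 30) = Add(Mul(12, 5), 30) = Add(60, 30) = 90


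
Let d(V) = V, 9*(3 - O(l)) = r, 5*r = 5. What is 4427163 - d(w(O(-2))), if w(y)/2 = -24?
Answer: 4427211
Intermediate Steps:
r = 1 (r = (1/5)*5 = 1)
O(l) = 26/9 (O(l) = 3 - 1/9*1 = 3 - 1/9 = 26/9)
w(y) = -48 (w(y) = 2*(-24) = -48)
4427163 - d(w(O(-2))) = 4427163 - 1*(-48) = 4427163 + 48 = 4427211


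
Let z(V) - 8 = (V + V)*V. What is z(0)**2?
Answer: 64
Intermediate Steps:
z(V) = 8 + 2*V**2 (z(V) = 8 + (V + V)*V = 8 + (2*V)*V = 8 + 2*V**2)
z(0)**2 = (8 + 2*0**2)**2 = (8 + 2*0)**2 = (8 + 0)**2 = 8**2 = 64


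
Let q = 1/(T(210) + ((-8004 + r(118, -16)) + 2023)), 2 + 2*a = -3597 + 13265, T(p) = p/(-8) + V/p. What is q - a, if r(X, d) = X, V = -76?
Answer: -11955088041/2473637 ≈ -4833.0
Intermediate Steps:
T(p) = -76/p - p/8 (T(p) = p/(-8) - 76/p = p*(-⅛) - 76/p = -p/8 - 76/p = -76/p - p/8)
a = 4833 (a = -1 + (-3597 + 13265)/2 = -1 + (½)*9668 = -1 + 4834 = 4833)
q = -420/2473637 (q = 1/((-76/210 - ⅛*210) + ((-8004 + 118) + 2023)) = 1/((-76*1/210 - 105/4) + (-7886 + 2023)) = 1/((-38/105 - 105/4) - 5863) = 1/(-11177/420 - 5863) = 1/(-2473637/420) = -420/2473637 ≈ -0.00016979)
q - a = -420/2473637 - 1*4833 = -420/2473637 - 4833 = -11955088041/2473637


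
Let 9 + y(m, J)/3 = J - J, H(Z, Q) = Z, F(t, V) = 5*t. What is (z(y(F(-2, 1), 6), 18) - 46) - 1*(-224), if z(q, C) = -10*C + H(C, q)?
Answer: 16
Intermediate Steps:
y(m, J) = -27 (y(m, J) = -27 + 3*(J - J) = -27 + 3*0 = -27 + 0 = -27)
z(q, C) = -9*C (z(q, C) = -10*C + C = -9*C)
(z(y(F(-2, 1), 6), 18) - 46) - 1*(-224) = (-9*18 - 46) - 1*(-224) = (-162 - 46) + 224 = -208 + 224 = 16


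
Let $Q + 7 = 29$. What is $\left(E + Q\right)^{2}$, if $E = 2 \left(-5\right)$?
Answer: $144$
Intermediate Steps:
$Q = 22$ ($Q = -7 + 29 = 22$)
$E = -10$
$\left(E + Q\right)^{2} = \left(-10 + 22\right)^{2} = 12^{2} = 144$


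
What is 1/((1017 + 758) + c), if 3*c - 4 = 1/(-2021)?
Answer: 6063/10769908 ≈ 0.00056296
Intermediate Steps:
c = 8083/6063 (c = 4/3 + (⅓)/(-2021) = 4/3 + (⅓)*(-1/2021) = 4/3 - 1/6063 = 8083/6063 ≈ 1.3332)
1/((1017 + 758) + c) = 1/((1017 + 758) + 8083/6063) = 1/(1775 + 8083/6063) = 1/(10769908/6063) = 6063/10769908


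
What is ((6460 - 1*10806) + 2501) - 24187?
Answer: -26032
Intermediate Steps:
((6460 - 1*10806) + 2501) - 24187 = ((6460 - 10806) + 2501) - 24187 = (-4346 + 2501) - 24187 = -1845 - 24187 = -26032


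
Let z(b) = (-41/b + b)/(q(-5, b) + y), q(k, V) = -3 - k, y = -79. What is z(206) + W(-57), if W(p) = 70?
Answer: 1067945/15862 ≈ 67.327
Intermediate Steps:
z(b) = -b/77 + 41/(77*b) (z(b) = (-41/b + b)/((-3 - 1*(-5)) - 79) = (b - 41/b)/((-3 + 5) - 79) = (b - 41/b)/(2 - 79) = (b - 41/b)/(-77) = (b - 41/b)*(-1/77) = -b/77 + 41/(77*b))
z(206) + W(-57) = (1/77)*(41 - 1*206²)/206 + 70 = (1/77)*(1/206)*(41 - 1*42436) + 70 = (1/77)*(1/206)*(41 - 42436) + 70 = (1/77)*(1/206)*(-42395) + 70 = -42395/15862 + 70 = 1067945/15862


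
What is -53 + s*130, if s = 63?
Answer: 8137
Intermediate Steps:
-53 + s*130 = -53 + 63*130 = -53 + 8190 = 8137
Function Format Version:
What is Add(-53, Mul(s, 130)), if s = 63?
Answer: 8137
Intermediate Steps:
Add(-53, Mul(s, 130)) = Add(-53, Mul(63, 130)) = Add(-53, 8190) = 8137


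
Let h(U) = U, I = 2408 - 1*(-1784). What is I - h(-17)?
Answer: 4209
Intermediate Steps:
I = 4192 (I = 2408 + 1784 = 4192)
I - h(-17) = 4192 - 1*(-17) = 4192 + 17 = 4209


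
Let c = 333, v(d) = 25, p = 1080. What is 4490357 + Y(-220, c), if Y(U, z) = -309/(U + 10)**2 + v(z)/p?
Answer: 1188148466471/264600 ≈ 4.4904e+6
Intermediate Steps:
Y(U, z) = 5/216 - 309/(10 + U)**2 (Y(U, z) = -309/(U + 10)**2 + 25/1080 = -309/(10 + U)**2 + 25*(1/1080) = -309/(10 + U)**2 + 5/216 = 5/216 - 309/(10 + U)**2)
4490357 + Y(-220, c) = 4490357 + (5/216 - 309/(10 - 220)**2) = 4490357 + (5/216 - 309/(-210)**2) = 4490357 + (5/216 - 309*1/44100) = 4490357 + (5/216 - 103/14700) = 4490357 + 4271/264600 = 1188148466471/264600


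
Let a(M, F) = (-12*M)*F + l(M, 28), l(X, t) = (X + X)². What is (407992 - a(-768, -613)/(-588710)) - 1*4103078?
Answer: -63980510858/17315 ≈ -3.6951e+6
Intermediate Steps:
l(X, t) = 4*X² (l(X, t) = (2*X)² = 4*X²)
a(M, F) = 4*M² - 12*F*M (a(M, F) = (-12*M)*F + 4*M² = -12*F*M + 4*M² = 4*M² - 12*F*M)
(407992 - a(-768, -613)/(-588710)) - 1*4103078 = (407992 - 4*(-768)*(-768 - 3*(-613))/(-588710)) - 1*4103078 = (407992 - 4*(-768)*(-768 + 1839)*(-1)/588710) - 4103078 = (407992 - 4*(-768)*1071*(-1)/588710) - 4103078 = (407992 - (-3290112)*(-1)/588710) - 4103078 = (407992 - 1*96768/17315) - 4103078 = (407992 - 96768/17315) - 4103078 = 7064284712/17315 - 4103078 = -63980510858/17315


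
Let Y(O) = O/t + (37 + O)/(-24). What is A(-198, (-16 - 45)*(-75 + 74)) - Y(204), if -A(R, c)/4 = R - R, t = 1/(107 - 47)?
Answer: -293519/24 ≈ -12230.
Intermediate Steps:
t = 1/60 ≈ 0.016667
A(R, c) = 0 (A(R, c) = -4*(R - R) = -4*0 = 0)
Y(O) = -37/24 + 1439*O/24 (Y(O) = O/(1/60) + (37 + O)/(-24) = O*60 + (37 + O)*(-1/24) = 60*O + (-37/24 - O/24) = -37/24 + 1439*O/24)
A(-198, (-16 - 45)*(-75 + 74)) - Y(204) = 0 - (-37/24 + (1439/24)*204) = 0 - (-37/24 + 24463/2) = 0 - 1*293519/24 = 0 - 293519/24 = -293519/24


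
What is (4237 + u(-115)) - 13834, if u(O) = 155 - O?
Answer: -9327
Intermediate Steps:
(4237 + u(-115)) - 13834 = (4237 + (155 - 1*(-115))) - 13834 = (4237 + (155 + 115)) - 13834 = (4237 + 270) - 13834 = 4507 - 13834 = -9327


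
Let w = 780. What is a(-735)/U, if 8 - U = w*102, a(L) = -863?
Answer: 863/79552 ≈ 0.010848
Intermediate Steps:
U = -79552 (U = 8 - 780*102 = 8 - 1*79560 = 8 - 79560 = -79552)
a(-735)/U = -863/(-79552) = -863*(-1/79552) = 863/79552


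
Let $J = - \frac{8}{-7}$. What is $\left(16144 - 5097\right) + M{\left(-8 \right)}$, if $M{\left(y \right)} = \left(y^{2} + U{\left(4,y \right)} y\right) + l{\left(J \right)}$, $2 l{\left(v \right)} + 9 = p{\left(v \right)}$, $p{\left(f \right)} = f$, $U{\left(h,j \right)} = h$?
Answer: $\frac{155051}{14} \approx 11075.0$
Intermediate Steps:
$J = \frac{8}{7}$ ($J = \left(-8\right) \left(- \frac{1}{7}\right) = \frac{8}{7} \approx 1.1429$)
$l{\left(v \right)} = - \frac{9}{2} + \frac{v}{2}$
$M{\left(y \right)} = - \frac{55}{14} + y^{2} + 4 y$ ($M{\left(y \right)} = \left(y^{2} + 4 y\right) + \left(- \frac{9}{2} + \frac{1}{2} \cdot \frac{8}{7}\right) = \left(y^{2} + 4 y\right) + \left(- \frac{9}{2} + \frac{4}{7}\right) = \left(y^{2} + 4 y\right) - \frac{55}{14} = - \frac{55}{14} + y^{2} + 4 y$)
$\left(16144 - 5097\right) + M{\left(-8 \right)} = \left(16144 - 5097\right) + \left(- \frac{55}{14} + \left(-8\right)^{2} + 4 \left(-8\right)\right) = 11047 - - \frac{393}{14} = 11047 + \frac{393}{14} = \frac{155051}{14}$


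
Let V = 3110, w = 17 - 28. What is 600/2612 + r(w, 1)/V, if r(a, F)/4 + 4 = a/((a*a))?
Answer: 501396/2233913 ≈ 0.22445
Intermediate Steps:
w = -11
r(a, F) = -16 + 4/a (r(a, F) = -16 + 4*(a/((a*a))) = -16 + 4*(a/(a²)) = -16 + 4*(a/a²) = -16 + 4/a)
600/2612 + r(w, 1)/V = 600/2612 + (-16 + 4/(-11))/3110 = 600*(1/2612) + (-16 + 4*(-1/11))*(1/3110) = 150/653 + (-16 - 4/11)*(1/3110) = 150/653 - 180/11*1/3110 = 150/653 - 18/3421 = 501396/2233913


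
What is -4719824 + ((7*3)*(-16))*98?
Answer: -4752752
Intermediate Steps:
-4719824 + ((7*3)*(-16))*98 = -4719824 + (21*(-16))*98 = -4719824 - 336*98 = -4719824 - 32928 = -4752752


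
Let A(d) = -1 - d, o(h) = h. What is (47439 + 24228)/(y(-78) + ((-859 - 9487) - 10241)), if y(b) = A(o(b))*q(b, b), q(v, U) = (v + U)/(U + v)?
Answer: -71667/20510 ≈ -3.4942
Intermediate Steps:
q(v, U) = 1 (q(v, U) = (U + v)/(U + v) = 1)
y(b) = -1 - b (y(b) = (-1 - b)*1 = -1 - b)
(47439 + 24228)/(y(-78) + ((-859 - 9487) - 10241)) = (47439 + 24228)/((-1 - 1*(-78)) + ((-859 - 9487) - 10241)) = 71667/((-1 + 78) + (-10346 - 10241)) = 71667/(77 - 20587) = 71667/(-20510) = 71667*(-1/20510) = -71667/20510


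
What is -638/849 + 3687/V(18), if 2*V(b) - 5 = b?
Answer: 6245852/19527 ≈ 319.86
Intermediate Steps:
V(b) = 5/2 + b/2
-638/849 + 3687/V(18) = -638/849 + 3687/(5/2 + (½)*18) = -638*1/849 + 3687/(5/2 + 9) = -638/849 + 3687/(23/2) = -638/849 + 3687*(2/23) = -638/849 + 7374/23 = 6245852/19527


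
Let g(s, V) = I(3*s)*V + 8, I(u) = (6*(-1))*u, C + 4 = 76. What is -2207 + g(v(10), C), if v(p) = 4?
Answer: -7383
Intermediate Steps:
C = 72 (C = -4 + 76 = 72)
I(u) = -6*u
g(s, V) = 8 - 18*V*s (g(s, V) = (-18*s)*V + 8 = -18*V*s + 8 = 8 - 18*V*s)
-2207 + g(v(10), C) = -2207 + (8 - 18*72*4) = -2207 + (8 - 5184) = -2207 - 5176 = -7383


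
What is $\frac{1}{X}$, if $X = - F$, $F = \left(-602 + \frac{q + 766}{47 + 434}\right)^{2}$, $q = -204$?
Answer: $- \frac{231361}{83521000000} \approx -2.7701 \cdot 10^{-6}$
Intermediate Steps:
$F = \frac{83521000000}{231361}$ ($F = \left(-602 + \frac{-204 + 766}{47 + 434}\right)^{2} = \left(-602 + \frac{562}{481}\right)^{2} = \left(- \frac{289000}{481}\right)^{2} = \frac{83521000000}{231361} \approx 3.61 \cdot 10^{5}$)
$X = - \frac{83521000000}{231361}$ ($X = \left(-1\right) \frac{83521000000}{231361} = - \frac{83521000000}{231361} \approx -3.61 \cdot 10^{5}$)
$\frac{1}{X} = \frac{1}{- \frac{83521000000}{231361}} = - \frac{231361}{83521000000}$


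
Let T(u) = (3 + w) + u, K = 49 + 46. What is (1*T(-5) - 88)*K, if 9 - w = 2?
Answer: -7885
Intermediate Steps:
w = 7 (w = 9 - 1*2 = 9 - 2 = 7)
K = 95
T(u) = 10 + u (T(u) = (3 + 7) + u = 10 + u)
(1*T(-5) - 88)*K = (1*(10 - 5) - 88)*95 = (1*5 - 88)*95 = (5 - 88)*95 = -83*95 = -7885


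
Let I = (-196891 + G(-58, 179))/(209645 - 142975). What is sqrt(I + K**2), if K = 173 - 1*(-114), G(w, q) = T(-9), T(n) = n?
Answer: 3*sqrt(406786584979)/6667 ≈ 286.99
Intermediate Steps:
G(w, q) = -9
K = 287 (K = 173 + 114 = 287)
I = -19690/6667 (I = (-196891 - 9)/(209645 - 142975) = -196900/66670 = -196900*1/66670 = -19690/6667 ≈ -2.9534)
sqrt(I + K**2) = sqrt(-19690/6667 + 287**2) = sqrt(-19690/6667 + 82369) = sqrt(549134433/6667) = 3*sqrt(406786584979)/6667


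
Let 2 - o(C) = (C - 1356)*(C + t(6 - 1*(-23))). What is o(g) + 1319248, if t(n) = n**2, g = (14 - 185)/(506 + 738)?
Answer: 3806281150155/1547536 ≈ 2.4596e+6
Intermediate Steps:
g = -171/1244 ≈ -0.13746
o(C) = 2 - (-1356 + C)*(841 + C) (o(C) = 2 - (C - 1356)*(C + (6 - 1*(-23))**2) = 2 - (-1356 + C)*(C + (6 + 23)**2) = 2 - (-1356 + C)*(C + 29**2) = 2 - (-1356 + C)*(C + 841) = 2 - (-1356 + C)*(841 + C))
o(g) + 1319248 = (1140398 - (-171/1244)**2 + 515*(-171/1244)) + 1319248 = (1140398 - 1*29241/1547536 - 88065/1244) + 1319248 = (1140398 - 29241/1547536 - 88065/1244) + 1319248 = 1764697377227/1547536 + 1319248 = 3806281150155/1547536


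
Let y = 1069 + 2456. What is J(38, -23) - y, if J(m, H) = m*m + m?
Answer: -2043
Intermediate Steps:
y = 3525
J(m, H) = m + m² (J(m, H) = m² + m = m + m²)
J(38, -23) - y = 38*(1 + 38) - 1*3525 = 38*39 - 3525 = 1482 - 3525 = -2043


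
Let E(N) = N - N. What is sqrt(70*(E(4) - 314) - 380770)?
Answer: 15*I*sqrt(1790) ≈ 634.63*I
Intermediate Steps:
E(N) = 0
sqrt(70*(E(4) - 314) - 380770) = sqrt(70*(0 - 314) - 380770) = sqrt(70*(-314) - 380770) = sqrt(-21980 - 380770) = sqrt(-402750) = 15*I*sqrt(1790)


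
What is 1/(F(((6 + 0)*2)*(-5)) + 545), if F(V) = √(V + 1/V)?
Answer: 32700/17825101 - 2*I*√54015/17825101 ≈ 0.0018345 - 2.6077e-5*I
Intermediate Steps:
1/(F(((6 + 0)*2)*(-5)) + 545) = 1/(√(((6 + 0)*2)*(-5) + 1/(((6 + 0)*2)*(-5))) + 545) = 1/(√((6*2)*(-5) + 1/((6*2)*(-5))) + 545) = 1/(√(12*(-5) + 1/(12*(-5))) + 545) = 1/(√(-60 + 1/(-60)) + 545) = 1/(√(-60 - 1/60) + 545) = 1/(√(-3601/60) + 545) = 1/(I*√54015/30 + 545) = 1/(545 + I*√54015/30)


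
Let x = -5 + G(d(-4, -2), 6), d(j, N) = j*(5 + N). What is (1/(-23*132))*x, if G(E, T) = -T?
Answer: 1/276 ≈ 0.0036232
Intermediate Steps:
x = -11 (x = -5 - 1*6 = -5 - 6 = -11)
(1/(-23*132))*x = (1/(-23*132))*(-11) = -1/23*1/132*(-11) = -1/3036*(-11) = 1/276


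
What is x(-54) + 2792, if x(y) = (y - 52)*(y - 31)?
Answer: 11802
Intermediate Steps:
x(y) = (-52 + y)*(-31 + y)
x(-54) + 2792 = (1612 + (-54)² - 83*(-54)) + 2792 = (1612 + 2916 + 4482) + 2792 = 9010 + 2792 = 11802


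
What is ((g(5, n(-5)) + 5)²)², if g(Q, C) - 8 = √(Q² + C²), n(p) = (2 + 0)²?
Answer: (13 + √41)⁴ ≈ 1.4174e+5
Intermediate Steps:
n(p) = 4 (n(p) = 2² = 4)
g(Q, C) = 8 + √(C² + Q²) (g(Q, C) = 8 + √(Q² + C²) = 8 + √(C² + Q²))
((g(5, n(-5)) + 5)²)² = (((8 + √(4² + 5²)) + 5)²)² = (((8 + √(16 + 25)) + 5)²)² = (((8 + √41) + 5)²)² = ((13 + √41)²)² = (13 + √41)⁴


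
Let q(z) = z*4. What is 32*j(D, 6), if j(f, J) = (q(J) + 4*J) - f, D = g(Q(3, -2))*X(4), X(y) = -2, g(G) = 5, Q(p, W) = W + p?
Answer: 1856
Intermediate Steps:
q(z) = 4*z
D = -10 (D = 5*(-2) = -10)
j(f, J) = -f + 8*J (j(f, J) = (4*J + 4*J) - f = 8*J - f = -f + 8*J)
32*j(D, 6) = 32*(-1*(-10) + 8*6) = 32*(10 + 48) = 32*58 = 1856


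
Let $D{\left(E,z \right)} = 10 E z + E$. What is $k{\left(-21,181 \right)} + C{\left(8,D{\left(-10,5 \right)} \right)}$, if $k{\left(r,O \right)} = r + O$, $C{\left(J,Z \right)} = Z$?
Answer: $-350$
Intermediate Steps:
$D{\left(E,z \right)} = E + 10 E z$ ($D{\left(E,z \right)} = 10 E z + E = E + 10 E z$)
$k{\left(r,O \right)} = O + r$
$k{\left(-21,181 \right)} + C{\left(8,D{\left(-10,5 \right)} \right)} = \left(181 - 21\right) - 10 \left(1 + 10 \cdot 5\right) = 160 - 10 \left(1 + 50\right) = 160 - 510 = -350$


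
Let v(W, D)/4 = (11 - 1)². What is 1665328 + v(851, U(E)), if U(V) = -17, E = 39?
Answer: 1665728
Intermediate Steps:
v(W, D) = 400 (v(W, D) = 4*(11 - 1)² = 4*10² = 4*100 = 400)
1665328 + v(851, U(E)) = 1665328 + 400 = 1665728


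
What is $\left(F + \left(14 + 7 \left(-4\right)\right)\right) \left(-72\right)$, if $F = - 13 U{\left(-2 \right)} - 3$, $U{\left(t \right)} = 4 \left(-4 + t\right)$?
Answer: $-21240$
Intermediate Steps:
$U{\left(t \right)} = -16 + 4 t$
$F = 309$ ($F = - 13 \left(-16 + 4 \left(-2\right)\right) - 3 = - 13 \left(-16 - 8\right) - 3 = \left(-13\right) \left(-24\right) - 3 = 312 - 3 = 309$)
$\left(F + \left(14 + 7 \left(-4\right)\right)\right) \left(-72\right) = \left(309 + \left(14 + 7 \left(-4\right)\right)\right) \left(-72\right) = \left(309 + \left(14 - 28\right)\right) \left(-72\right) = \left(309 - 14\right) \left(-72\right) = 295 \left(-72\right) = -21240$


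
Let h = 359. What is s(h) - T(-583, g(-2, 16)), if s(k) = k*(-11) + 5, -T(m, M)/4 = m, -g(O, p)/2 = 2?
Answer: -6276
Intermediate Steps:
g(O, p) = -4 (g(O, p) = -2*2 = -4)
T(m, M) = -4*m
s(k) = 5 - 11*k (s(k) = -11*k + 5 = 5 - 11*k)
s(h) - T(-583, g(-2, 16)) = (5 - 11*359) - (-4)*(-583) = (5 - 3949) - 1*2332 = -3944 - 2332 = -6276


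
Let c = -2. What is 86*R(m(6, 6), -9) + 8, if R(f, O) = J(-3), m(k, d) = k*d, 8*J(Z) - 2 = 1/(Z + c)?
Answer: 547/20 ≈ 27.350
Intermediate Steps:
J(Z) = 1/4 + 1/(8*(-2 + Z)) (J(Z) = 1/4 + 1/(8*(Z - 2)) = 1/4 + 1/(8*(-2 + Z)))
m(k, d) = d*k
R(f, O) = 9/40 (R(f, O) = (-3 + 2*(-3))/(8*(-2 - 3)) = (1/8)*(-3 - 6)/(-5) = (1/8)*(-1/5)*(-9) = 9/40)
86*R(m(6, 6), -9) + 8 = 86*(9/40) + 8 = 387/20 + 8 = 547/20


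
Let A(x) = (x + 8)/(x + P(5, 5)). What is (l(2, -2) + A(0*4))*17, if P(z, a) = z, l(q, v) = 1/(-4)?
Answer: 459/20 ≈ 22.950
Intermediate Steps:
l(q, v) = -¼
A(x) = (8 + x)/(5 + x) (A(x) = (x + 8)/(x + 5) = (8 + x)/(5 + x))
(l(2, -2) + A(0*4))*17 = (-¼ + (8 + 0*4)/(5 + 0*4))*17 = (-¼ + (8 + 0)/(5 + 0))*17 = (-¼ + 8/5)*17 = (27/20)*17 = 459/20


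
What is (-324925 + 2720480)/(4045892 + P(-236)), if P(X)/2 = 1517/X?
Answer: 282675490/477413739 ≈ 0.59210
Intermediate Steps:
P(X) = 3034/X (P(X) = 2*(1517/X) = 3034/X)
(-324925 + 2720480)/(4045892 + P(-236)) = (-324925 + 2720480)/(4045892 + 3034/(-236)) = 2395555/(4045892 + 3034*(-1/236)) = 2395555/(4045892 - 1517/118) = 2395555/(477413739/118) = 2395555*(118/477413739) = 282675490/477413739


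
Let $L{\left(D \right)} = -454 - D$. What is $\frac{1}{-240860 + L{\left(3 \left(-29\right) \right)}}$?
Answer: $- \frac{1}{241227} \approx -4.1455 \cdot 10^{-6}$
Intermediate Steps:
$\frac{1}{-240860 + L{\left(3 \left(-29\right) \right)}} = \frac{1}{-240860 - \left(454 + 3 \left(-29\right)\right)} = \frac{1}{-240860 - 367} = \frac{1}{-241227} = - \frac{1}{241227}$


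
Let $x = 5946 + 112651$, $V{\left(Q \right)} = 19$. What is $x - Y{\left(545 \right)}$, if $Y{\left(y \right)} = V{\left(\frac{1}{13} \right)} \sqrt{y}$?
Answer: $118597 - 19 \sqrt{545} \approx 1.1815 \cdot 10^{5}$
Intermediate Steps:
$Y{\left(y \right)} = 19 \sqrt{y}$
$x = 118597$
$x - Y{\left(545 \right)} = 118597 - 19 \sqrt{545}$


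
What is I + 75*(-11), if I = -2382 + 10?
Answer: -3197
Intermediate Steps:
I = -2372
I + 75*(-11) = -2372 + 75*(-11) = -2372 - 825 = -3197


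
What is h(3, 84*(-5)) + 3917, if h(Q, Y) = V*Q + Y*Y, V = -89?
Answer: 180050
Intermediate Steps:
h(Q, Y) = Y² - 89*Q (h(Q, Y) = -89*Q + Y*Y = -89*Q + Y² = Y² - 89*Q)
h(3, 84*(-5)) + 3917 = ((84*(-5))² - 89*3) + 3917 = ((-420)² - 267) + 3917 = (176400 - 267) + 3917 = 176133 + 3917 = 180050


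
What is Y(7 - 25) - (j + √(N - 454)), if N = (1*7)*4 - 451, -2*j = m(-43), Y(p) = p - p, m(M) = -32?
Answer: -16 - I*√877 ≈ -16.0 - 29.614*I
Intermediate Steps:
Y(p) = 0
j = 16 (j = -½*(-32) = 16)
N = -423 (N = 7*4 - 451 = 28 - 451 = -423)
Y(7 - 25) - (j + √(N - 454)) = 0 - (16 + √(-423 - 454)) = 0 - (16 + √(-877)) = 0 - (16 + I*√877) = 0 + (-16 - I*√877) = -16 - I*√877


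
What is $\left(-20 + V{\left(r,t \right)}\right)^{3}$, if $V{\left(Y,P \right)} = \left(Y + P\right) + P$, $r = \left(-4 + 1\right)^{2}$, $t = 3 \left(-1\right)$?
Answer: $-4913$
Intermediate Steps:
$t = -3$
$r = 9$ ($r = \left(-3\right)^{2} = 9$)
$V{\left(Y,P \right)} = Y + 2 P$ ($V{\left(Y,P \right)} = \left(P + Y\right) + P = Y + 2 P$)
$\left(-20 + V{\left(r,t \right)}\right)^{3} = \left(-20 + \left(9 + 2 \left(-3\right)\right)\right)^{3} = \left(-20 + \left(9 - 6\right)\right)^{3} = \left(-20 + 3\right)^{3} = \left(-17\right)^{3} = -4913$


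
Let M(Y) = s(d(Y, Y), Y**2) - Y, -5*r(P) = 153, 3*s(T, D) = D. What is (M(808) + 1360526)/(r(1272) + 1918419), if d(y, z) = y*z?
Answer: 11830045/14387913 ≈ 0.82222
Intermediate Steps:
s(T, D) = D/3
r(P) = -153/5 (r(P) = -1/5*153 = -153/5)
M(Y) = -Y + Y**2/3 (M(Y) = Y**2/3 - Y = -Y + Y**2/3)
(M(808) + 1360526)/(r(1272) + 1918419) = ((1/3)*808*(-3 + 808) + 1360526)/(-153/5 + 1918419) = ((1/3)*808*805 + 1360526)/(9591942/5) = (650440/3 + 1360526)*(5/9591942) = (4732018/3)*(5/9591942) = 11830045/14387913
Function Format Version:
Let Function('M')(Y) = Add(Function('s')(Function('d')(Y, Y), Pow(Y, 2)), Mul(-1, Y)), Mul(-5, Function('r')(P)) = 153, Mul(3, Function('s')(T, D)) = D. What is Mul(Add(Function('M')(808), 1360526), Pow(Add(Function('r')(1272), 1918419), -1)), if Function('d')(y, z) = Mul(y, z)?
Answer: Rational(11830045, 14387913) ≈ 0.82222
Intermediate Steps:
Function('s')(T, D) = Mul(Rational(1, 3), D)
Function('r')(P) = Rational(-153, 5) (Function('r')(P) = Mul(Rational(-1, 5), 153) = Rational(-153, 5))
Function('M')(Y) = Add(Mul(-1, Y), Mul(Rational(1, 3), Pow(Y, 2))) (Function('M')(Y) = Add(Mul(Rational(1, 3), Pow(Y, 2)), Mul(-1, Y)) = Add(Mul(-1, Y), Mul(Rational(1, 3), Pow(Y, 2))))
Mul(Add(Function('M')(808), 1360526), Pow(Add(Function('r')(1272), 1918419), -1)) = Mul(Add(Mul(Rational(1, 3), 808, Add(-3, 808)), 1360526), Pow(Add(Rational(-153, 5), 1918419), -1)) = Mul(Add(Mul(Rational(1, 3), 808, 805), 1360526), Pow(Rational(9591942, 5), -1)) = Mul(Add(Rational(650440, 3), 1360526), Rational(5, 9591942)) = Mul(Rational(4732018, 3), Rational(5, 9591942)) = Rational(11830045, 14387913)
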